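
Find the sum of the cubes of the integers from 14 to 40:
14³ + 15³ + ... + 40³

Use ∑_{k=1}^{n} k³ = [n(n+1)/2]², then subtract the first 13 terms.
∑_{k=1}^{40} k³ = [40×41/2]² = 820² = 672400
∑_{k=1}^{13} k³ = [13×14/2]² = 91² = 8281
∑_{k=14}^{40} k³ = 672400 - 8281 = 664119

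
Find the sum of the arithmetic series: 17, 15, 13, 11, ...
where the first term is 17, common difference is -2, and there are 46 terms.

Sₙ = n/2 × (first + last)
Last term = a + (n-1)d = 17 + (46-1)×(-2) = -73
S_46 = 46/2 × (17 + (-73))
S_46 = 46/2 × (-56) = -1288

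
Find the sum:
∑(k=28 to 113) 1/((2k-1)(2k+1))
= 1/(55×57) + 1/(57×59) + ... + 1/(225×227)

Partial fractions: 1/((2k-1)(2k+1)) = (1/2)[1/(2k-1) - 1/(2k+1)]
The series telescopes:
= (1/2)[1/55 - 1/227]
= 86/12485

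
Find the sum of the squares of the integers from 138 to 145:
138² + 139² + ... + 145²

Use ∑_{k=1}^{n} k² = n(n+1)(2n+1)/6, then subtract the first 137 terms.
∑_{k=1}^{145} k² = 145×146×291/6 = 1026745
∑_{k=1}^{137} k² = 137×138×275/6 = 866525
∑_{k=138}^{145} k² = 1026745 - 866525 = 160220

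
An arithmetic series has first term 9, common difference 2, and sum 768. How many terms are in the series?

Using S = n/2 × [2a + (n-1)d]
768 = n/2 × [2(9) + (n-1)(2)]
768 = n/2 × [18 + 2n - 2]
1536 = n × [16 + 2n]
2n² + (16)n - 1536 = 0
Discriminant: Δ = (16)² - 4(2)(-1536) = 256 + 12288 = 12544
√Δ = 112
n = [-(16) + √Δ] / (2·2) = (-16 + 112) / 4 = 96 / 4 = 24
(The negative root is discarded since n must be a positive integer.)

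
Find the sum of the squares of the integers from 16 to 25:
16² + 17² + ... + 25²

Use ∑_{k=1}^{n} k² = n(n+1)(2n+1)/6, then subtract the first 15 terms.
∑_{k=1}^{25} k² = 25×26×51/6 = 5525
∑_{k=1}^{15} k² = 15×16×31/6 = 1240
∑_{k=16}^{25} k² = 5525 - 1240 = 4285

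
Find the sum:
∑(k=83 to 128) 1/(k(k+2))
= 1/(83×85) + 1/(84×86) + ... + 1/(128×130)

Partial fractions: 1/(k(k+2)) = (1/2)[1/k - 1/(k+2)]
Telescoping leaves the first two and last two terms:
= (1/2)[1/83 + 1/84 - 1/129 - 1/130]
= 55269/12991160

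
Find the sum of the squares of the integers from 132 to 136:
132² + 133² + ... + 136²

Use ∑_{k=1}^{n} k² = n(n+1)(2n+1)/6, then subtract the first 131 terms.
∑_{k=1}^{136} k² = 136×137×273/6 = 847756
∑_{k=1}^{131} k² = 131×132×263/6 = 757966
∑_{k=132}^{136} k² = 847756 - 757966 = 89790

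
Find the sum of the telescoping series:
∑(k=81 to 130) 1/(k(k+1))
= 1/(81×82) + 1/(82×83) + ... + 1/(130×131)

Partial fractions: 1/(k(k+1)) = 1/k - 1/(k+1)
The series telescopes:
= (1/81 - 1/82) + (1/82 - 1/83) + ... + (1/130 - 1/131)
= 1/81 - 1/131
= 50/10611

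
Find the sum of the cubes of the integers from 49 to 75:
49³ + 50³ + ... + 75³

Use ∑_{k=1}^{n} k³ = [n(n+1)/2]², then subtract the first 48 terms.
∑_{k=1}^{75} k³ = [75×76/2]² = 2850² = 8122500
∑_{k=1}^{48} k³ = [48×49/2]² = 1176² = 1382976
∑_{k=49}^{75} k³ = 8122500 - 1382976 = 6739524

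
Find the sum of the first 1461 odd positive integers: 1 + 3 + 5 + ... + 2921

Sum of first n odd numbers = n²
= 1461²
= 2134521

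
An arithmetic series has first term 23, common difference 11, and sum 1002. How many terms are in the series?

Using S = n/2 × [2a + (n-1)d]
1002 = n/2 × [2(23) + (n-1)(11)]
1002 = n/2 × [46 + 11n - 11]
2004 = n × [35 + 11n]
11n² + (35)n - 2004 = 0
Discriminant: Δ = (35)² - 4(11)(-2004) = 1225 + 88176 = 89401
√Δ = 299
n = [-(35) + √Δ] / (2·11) = (-35 + 299) / 22 = 264 / 22 = 12
(The negative root is discarded since n must be a positive integer.)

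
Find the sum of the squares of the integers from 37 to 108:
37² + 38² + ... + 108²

Use ∑_{k=1}^{n} k² = n(n+1)(2n+1)/6, then subtract the first 36 terms.
∑_{k=1}^{108} k² = 108×109×217/6 = 425754
∑_{k=1}^{36} k² = 36×37×73/6 = 16206
∑_{k=37}^{108} k² = 425754 - 16206 = 409548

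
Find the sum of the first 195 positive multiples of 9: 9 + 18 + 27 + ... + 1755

Factor out 9: = 9(1 + 2 + ... + 195) = 9 × n(n+1)/2
= 9 × 195×196/2
= 9 × 19110
= 171990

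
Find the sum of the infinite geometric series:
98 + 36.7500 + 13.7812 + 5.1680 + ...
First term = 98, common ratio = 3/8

For |r| < 1, S = a / (1 - r)
S = 98 / (1 - (3/8))
S = 98 / (5/8)
S = 784/5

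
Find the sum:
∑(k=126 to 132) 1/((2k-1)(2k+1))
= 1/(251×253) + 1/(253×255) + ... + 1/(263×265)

Partial fractions: 1/((2k-1)(2k+1)) = (1/2)[1/(2k-1) - 1/(2k+1)]
The series telescopes:
= (1/2)[1/251 - 1/265]
= 7/66515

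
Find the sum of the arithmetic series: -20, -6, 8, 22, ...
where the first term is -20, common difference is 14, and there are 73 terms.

Sₙ = n/2 × (first + last)
Last term = a + (n-1)d = -20 + (73-1)×14 = 988
S_73 = 73/2 × (-20 + 988)
S_73 = 73/2 × 968 = 35332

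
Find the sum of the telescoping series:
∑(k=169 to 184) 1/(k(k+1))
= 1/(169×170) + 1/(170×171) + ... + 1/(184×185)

Partial fractions: 1/(k(k+1)) = 1/k - 1/(k+1)
The series telescopes:
= (1/169 - 1/170) + (1/170 - 1/171) + ... + (1/184 - 1/185)
= 1/169 - 1/185
= 16/31265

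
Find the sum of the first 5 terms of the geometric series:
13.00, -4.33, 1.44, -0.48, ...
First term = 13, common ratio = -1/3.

Sₙ = a(1 - rⁿ) / (1 - r)
S_5 = 13(1 - (-1/3)^5) / (1 - (-1/3))
S_5 = 13(1 - (-1/243)) / (4/3)
S_5 = 793/81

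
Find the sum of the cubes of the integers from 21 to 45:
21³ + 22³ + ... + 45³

Use ∑_{k=1}^{n} k³ = [n(n+1)/2]², then subtract the first 20 terms.
∑_{k=1}^{45} k³ = [45×46/2]² = 1035² = 1071225
∑_{k=1}^{20} k³ = [20×21/2]² = 210² = 44100
∑_{k=21}^{45} k³ = 1071225 - 44100 = 1027125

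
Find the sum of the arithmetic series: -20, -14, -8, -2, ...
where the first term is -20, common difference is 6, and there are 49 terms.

Sₙ = n/2 × (first + last)
Last term = a + (n-1)d = -20 + (49-1)×6 = 268
S_49 = 49/2 × (-20 + 268)
S_49 = 49/2 × 248 = 6076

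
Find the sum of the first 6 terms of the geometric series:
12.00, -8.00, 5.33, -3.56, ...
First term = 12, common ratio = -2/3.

Sₙ = a(1 - rⁿ) / (1 - r)
S_6 = 12(1 - (-2/3)^6) / (1 - (-2/3))
S_6 = 12(1 - (64/729)) / (5/3)
S_6 = 532/81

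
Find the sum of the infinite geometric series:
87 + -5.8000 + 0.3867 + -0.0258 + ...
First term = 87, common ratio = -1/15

For |r| < 1, S = a / (1 - r)
S = 87 / (1 - (-1/15))
S = 87 / (16/15)
S = 1305/16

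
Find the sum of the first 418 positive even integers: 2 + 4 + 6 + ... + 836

Sum of first n even numbers = n(n+1)
= 418×419
= 175142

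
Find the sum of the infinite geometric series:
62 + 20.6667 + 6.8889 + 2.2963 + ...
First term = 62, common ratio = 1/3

For |r| < 1, S = a / (1 - r)
S = 62 / (1 - (1/3))
S = 62 / (2/3)
S = 93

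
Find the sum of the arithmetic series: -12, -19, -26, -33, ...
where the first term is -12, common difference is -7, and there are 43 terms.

Sₙ = n/2 × (first + last)
Last term = a + (n-1)d = -12 + (43-1)×(-7) = -306
S_43 = 43/2 × (-12 + (-306))
S_43 = 43/2 × (-318) = -6837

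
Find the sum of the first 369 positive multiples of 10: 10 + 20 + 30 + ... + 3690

Factor out 10: = 10(1 + 2 + ... + 369) = 10 × n(n+1)/2
= 10 × 369×370/2
= 10 × 68265
= 682650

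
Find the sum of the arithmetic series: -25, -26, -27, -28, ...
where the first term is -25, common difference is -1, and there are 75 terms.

Sₙ = n/2 × (first + last)
Last term = a + (n-1)d = -25 + (75-1)×(-1) = -99
S_75 = 75/2 × (-25 + (-99))
S_75 = 75/2 × (-124) = -4650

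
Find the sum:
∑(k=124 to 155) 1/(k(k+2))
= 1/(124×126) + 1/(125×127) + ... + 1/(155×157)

Partial fractions: 1/(k(k+2)) = (1/2)[1/k - 1/(k+2)]
Telescoping leaves the first two and last two terms:
= (1/2)[1/124 + 1/125 - 1/156 - 1/157]
= 38969/23726625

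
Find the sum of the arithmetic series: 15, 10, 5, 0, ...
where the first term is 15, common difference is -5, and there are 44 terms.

Sₙ = n/2 × (first + last)
Last term = a + (n-1)d = 15 + (44-1)×(-5) = -200
S_44 = 44/2 × (15 + (-200))
S_44 = 44/2 × (-185) = -4070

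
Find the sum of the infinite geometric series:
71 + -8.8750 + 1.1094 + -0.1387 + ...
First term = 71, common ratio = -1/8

For |r| < 1, S = a / (1 - r)
S = 71 / (1 - (-1/8))
S = 71 / (9/8)
S = 568/9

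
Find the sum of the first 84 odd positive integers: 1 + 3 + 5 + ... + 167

Sum of first n odd numbers = n²
= 84²
= 7056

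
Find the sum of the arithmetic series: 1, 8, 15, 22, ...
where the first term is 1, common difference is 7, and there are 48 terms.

Sₙ = n/2 × (first + last)
Last term = a + (n-1)d = 1 + (48-1)×7 = 330
S_48 = 48/2 × (1 + 330)
S_48 = 48/2 × 331 = 7944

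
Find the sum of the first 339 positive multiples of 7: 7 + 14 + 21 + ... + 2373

Factor out 7: = 7(1 + 2 + ... + 339) = 7 × n(n+1)/2
= 7 × 339×340/2
= 7 × 57630
= 403410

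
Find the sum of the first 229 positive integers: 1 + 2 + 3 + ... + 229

Formula: ∑k = n(n+1)/2
= 229×230/2
= 52670/2
= 26335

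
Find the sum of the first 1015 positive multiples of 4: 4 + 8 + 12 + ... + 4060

Factor out 4: = 4(1 + 2 + ... + 1015) = 4 × n(n+1)/2
= 4 × 1015×1016/2
= 4 × 515620
= 2062480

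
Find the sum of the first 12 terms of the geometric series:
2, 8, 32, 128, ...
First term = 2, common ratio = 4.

Sₙ = a(1 - rⁿ) / (1 - r)
S_12 = 2(1 - 4^12) / (1 - 4)
S_12 = 2(1 - 16777216) / (-3)
S_12 = 11184810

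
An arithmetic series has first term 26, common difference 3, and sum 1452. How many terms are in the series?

Using S = n/2 × [2a + (n-1)d]
1452 = n/2 × [2(26) + (n-1)(3)]
1452 = n/2 × [52 + 3n - 3]
2904 = n × [49 + 3n]
3n² + (49)n - 2904 = 0
Discriminant: Δ = (49)² - 4(3)(-2904) = 2401 + 34848 = 37249
√Δ = 193
n = [-(49) + √Δ] / (2·3) = (-49 + 193) / 6 = 144 / 6 = 24
(The negative root is discarded since n must be a positive integer.)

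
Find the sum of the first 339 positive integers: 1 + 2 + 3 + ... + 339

Formula: ∑k = n(n+1)/2
= 339×340/2
= 115260/2
= 57630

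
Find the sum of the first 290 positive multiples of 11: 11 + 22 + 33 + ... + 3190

Factor out 11: = 11(1 + 2 + ... + 290) = 11 × n(n+1)/2
= 11 × 290×291/2
= 11 × 42195
= 464145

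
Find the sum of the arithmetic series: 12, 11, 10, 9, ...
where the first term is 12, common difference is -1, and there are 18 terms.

Sₙ = n/2 × (first + last)
Last term = a + (n-1)d = 12 + (18-1)×(-1) = -5
S_18 = 18/2 × (12 + (-5))
S_18 = 18/2 × 7 = 63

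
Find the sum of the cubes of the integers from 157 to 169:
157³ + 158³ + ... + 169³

Use ∑_{k=1}^{n} k³ = [n(n+1)/2]², then subtract the first 156 terms.
∑_{k=1}^{169} k³ = [169×170/2]² = 14365² = 206353225
∑_{k=1}^{156} k³ = [156×157/2]² = 12246² = 149964516
∑_{k=157}^{169} k³ = 206353225 - 149964516 = 56388709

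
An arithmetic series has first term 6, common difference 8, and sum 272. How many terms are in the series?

Using S = n/2 × [2a + (n-1)d]
272 = n/2 × [2(6) + (n-1)(8)]
272 = n/2 × [12 + 8n - 8]
544 = n × [4 + 8n]
8n² + (4)n - 544 = 0
Discriminant: Δ = (4)² - 4(8)(-544) = 16 + 17408 = 17424
√Δ = 132
n = [-(4) + √Δ] / (2·8) = (-4 + 132) / 16 = 128 / 16 = 8
(The negative root is discarded since n must be a positive integer.)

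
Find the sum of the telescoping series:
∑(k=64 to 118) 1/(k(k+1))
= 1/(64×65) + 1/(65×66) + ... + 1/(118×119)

Partial fractions: 1/(k(k+1)) = 1/k - 1/(k+1)
The series telescopes:
= (1/64 - 1/65) + (1/65 - 1/66) + ... + (1/118 - 1/119)
= 1/64 - 1/119
= 55/7616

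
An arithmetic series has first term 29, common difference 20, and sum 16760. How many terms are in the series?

Using S = n/2 × [2a + (n-1)d]
16760 = n/2 × [2(29) + (n-1)(20)]
16760 = n/2 × [58 + 20n - 20]
33520 = n × [38 + 20n]
20n² + (38)n - 33520 = 0
Discriminant: Δ = (38)² - 4(20)(-33520) = 1444 + 2681600 = 2683044
√Δ = 1638
n = [-(38) + √Δ] / (2·20) = (-38 + 1638) / 40 = 1600 / 40 = 40
(The negative root is discarded since n must be a positive integer.)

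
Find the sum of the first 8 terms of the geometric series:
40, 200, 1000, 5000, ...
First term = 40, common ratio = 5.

Sₙ = a(1 - rⁿ) / (1 - r)
S_8 = 40(1 - 5^8) / (1 - 5)
S_8 = 40(1 - 390625) / (-4)
S_8 = 3906240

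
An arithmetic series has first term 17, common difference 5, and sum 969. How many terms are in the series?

Using S = n/2 × [2a + (n-1)d]
969 = n/2 × [2(17) + (n-1)(5)]
969 = n/2 × [34 + 5n - 5]
1938 = n × [29 + 5n]
5n² + (29)n - 1938 = 0
Discriminant: Δ = (29)² - 4(5)(-1938) = 841 + 38760 = 39601
√Δ = 199
n = [-(29) + √Δ] / (2·5) = (-29 + 199) / 10 = 170 / 10 = 17
(The negative root is discarded since n must be a positive integer.)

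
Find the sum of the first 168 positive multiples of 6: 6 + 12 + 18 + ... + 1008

Factor out 6: = 6(1 + 2 + ... + 168) = 6 × n(n+1)/2
= 6 × 168×169/2
= 6 × 14196
= 85176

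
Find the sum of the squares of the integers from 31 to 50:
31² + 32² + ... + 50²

Use ∑_{k=1}^{n} k² = n(n+1)(2n+1)/6, then subtract the first 30 terms.
∑_{k=1}^{50} k² = 50×51×101/6 = 42925
∑_{k=1}^{30} k² = 30×31×61/6 = 9455
∑_{k=31}^{50} k² = 42925 - 9455 = 33470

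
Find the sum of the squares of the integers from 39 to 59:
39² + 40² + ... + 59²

Use ∑_{k=1}^{n} k² = n(n+1)(2n+1)/6, then subtract the first 38 terms.
∑_{k=1}^{59} k² = 59×60×119/6 = 70210
∑_{k=1}^{38} k² = 38×39×77/6 = 19019
∑_{k=39}^{59} k² = 70210 - 19019 = 51191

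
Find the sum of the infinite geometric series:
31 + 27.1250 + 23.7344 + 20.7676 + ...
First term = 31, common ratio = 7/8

For |r| < 1, S = a / (1 - r)
S = 31 / (1 - (7/8))
S = 31 / (1/8)
S = 248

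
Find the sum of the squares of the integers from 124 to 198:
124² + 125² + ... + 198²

Use ∑_{k=1}^{n} k² = n(n+1)(2n+1)/6, then subtract the first 123 terms.
∑_{k=1}^{198} k² = 198×199×397/6 = 2607099
∑_{k=1}^{123} k² = 123×124×247/6 = 627874
∑_{k=124}^{198} k² = 2607099 - 627874 = 1979225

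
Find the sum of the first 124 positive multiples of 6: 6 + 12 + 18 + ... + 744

Factor out 6: = 6(1 + 2 + ... + 124) = 6 × n(n+1)/2
= 6 × 124×125/2
= 6 × 7750
= 46500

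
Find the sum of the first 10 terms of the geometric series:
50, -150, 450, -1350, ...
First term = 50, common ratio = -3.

Sₙ = a(1 - rⁿ) / (1 - r)
S_10 = 50(1 - (-3)^10) / (1 - (-3))
S_10 = 50(1 - 59049) / (4)
S_10 = -738100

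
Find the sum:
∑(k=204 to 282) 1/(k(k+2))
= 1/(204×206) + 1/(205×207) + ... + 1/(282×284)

Partial fractions: 1/(k(k+2)) = (1/2)[1/k - 1/(k+2)]
Telescoping leaves the first two and last two terms:
= (1/2)[1/204 + 1/205 - 1/283 - 1/284]
= 572513/420144630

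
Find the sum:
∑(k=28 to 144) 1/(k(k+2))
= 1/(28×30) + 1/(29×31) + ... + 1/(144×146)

Partial fractions: 1/(k(k+2)) = (1/2)[1/k - 1/(k+2)]
Telescoping leaves the first two and last two terms:
= (1/2)[1/28 + 1/29 - 1/145 - 1/146]
= 16731/592760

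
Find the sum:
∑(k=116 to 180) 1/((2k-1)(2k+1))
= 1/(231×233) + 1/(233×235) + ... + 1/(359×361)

Partial fractions: 1/((2k-1)(2k+1)) = (1/2)[1/(2k-1) - 1/(2k+1)]
The series telescopes:
= (1/2)[1/231 - 1/361]
= 65/83391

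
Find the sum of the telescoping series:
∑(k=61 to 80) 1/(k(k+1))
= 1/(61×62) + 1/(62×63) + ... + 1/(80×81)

Partial fractions: 1/(k(k+1)) = 1/k - 1/(k+1)
The series telescopes:
= (1/61 - 1/62) + (1/62 - 1/63) + ... + (1/80 - 1/81)
= 1/61 - 1/81
= 20/4941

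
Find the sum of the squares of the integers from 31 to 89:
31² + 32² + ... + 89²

Use ∑_{k=1}^{n} k² = n(n+1)(2n+1)/6, then subtract the first 30 terms.
∑_{k=1}^{89} k² = 89×90×179/6 = 238965
∑_{k=1}^{30} k² = 30×31×61/6 = 9455
∑_{k=31}^{89} k² = 238965 - 9455 = 229510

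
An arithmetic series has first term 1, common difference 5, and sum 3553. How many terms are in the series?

Using S = n/2 × [2a + (n-1)d]
3553 = n/2 × [2(1) + (n-1)(5)]
3553 = n/2 × [2 + 5n - 5]
7106 = n × [-3 + 5n]
5n² + (-3)n - 7106 = 0
Discriminant: Δ = (-3)² - 4(5)(-7106) = 9 + 142120 = 142129
√Δ = 377
n = [-(-3) + √Δ] / (2·5) = (3 + 377) / 10 = 380 / 10 = 38
(The negative root is discarded since n must be a positive integer.)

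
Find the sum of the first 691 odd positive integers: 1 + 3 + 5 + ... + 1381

Sum of first n odd numbers = n²
= 691²
= 477481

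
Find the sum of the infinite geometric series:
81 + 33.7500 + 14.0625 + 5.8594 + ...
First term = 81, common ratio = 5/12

For |r| < 1, S = a / (1 - r)
S = 81 / (1 - (5/12))
S = 81 / (7/12)
S = 972/7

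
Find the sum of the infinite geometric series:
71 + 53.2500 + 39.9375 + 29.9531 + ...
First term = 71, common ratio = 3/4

For |r| < 1, S = a / (1 - r)
S = 71 / (1 - (3/4))
S = 71 / (1/4)
S = 284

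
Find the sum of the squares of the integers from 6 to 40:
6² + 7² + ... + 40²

Use ∑_{k=1}^{n} k² = n(n+1)(2n+1)/6, then subtract the first 5 terms.
∑_{k=1}^{40} k² = 40×41×81/6 = 22140
∑_{k=1}^{5} k² = 5×6×11/6 = 55
∑_{k=6}^{40} k² = 22140 - 55 = 22085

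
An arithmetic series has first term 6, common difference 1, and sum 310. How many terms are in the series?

Using S = n/2 × [2a + (n-1)d]
310 = n/2 × [2(6) + (n-1)(1)]
310 = n/2 × [12 + 1n - 1]
620 = n × [11 + 1n]
1n² + (11)n - 620 = 0
Discriminant: Δ = (11)² - 4(1)(-620) = 121 + 2480 = 2601
√Δ = 51
n = [-(11) + √Δ] / (2·1) = (-11 + 51) / 2 = 40 / 2 = 20
(The negative root is discarded since n must be a positive integer.)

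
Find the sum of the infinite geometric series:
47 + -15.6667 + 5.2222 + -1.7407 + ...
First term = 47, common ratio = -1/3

For |r| < 1, S = a / (1 - r)
S = 47 / (1 - (-1/3))
S = 47 / (4/3)
S = 141/4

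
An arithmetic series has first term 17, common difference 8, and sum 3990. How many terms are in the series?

Using S = n/2 × [2a + (n-1)d]
3990 = n/2 × [2(17) + (n-1)(8)]
3990 = n/2 × [34 + 8n - 8]
7980 = n × [26 + 8n]
8n² + (26)n - 7980 = 0
Discriminant: Δ = (26)² - 4(8)(-7980) = 676 + 255360 = 256036
√Δ = 506
n = [-(26) + √Δ] / (2·8) = (-26 + 506) / 16 = 480 / 16 = 30
(The negative root is discarded since n must be a positive integer.)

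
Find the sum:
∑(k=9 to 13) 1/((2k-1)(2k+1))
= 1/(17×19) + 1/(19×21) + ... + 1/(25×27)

Partial fractions: 1/((2k-1)(2k+1)) = (1/2)[1/(2k-1) - 1/(2k+1)]
The series telescopes:
= (1/2)[1/17 - 1/27]
= 5/459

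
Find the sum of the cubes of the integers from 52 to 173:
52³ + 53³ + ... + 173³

Use ∑_{k=1}^{n} k³ = [n(n+1)/2]², then subtract the first 51 terms.
∑_{k=1}^{173} k³ = [173×174/2]² = 15051² = 226532601
∑_{k=1}^{51} k³ = [51×52/2]² = 1326² = 1758276
∑_{k=52}^{173} k³ = 226532601 - 1758276 = 224774325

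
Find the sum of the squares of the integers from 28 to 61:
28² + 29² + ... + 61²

Use ∑_{k=1}^{n} k² = n(n+1)(2n+1)/6, then subtract the first 27 terms.
∑_{k=1}^{61} k² = 61×62×123/6 = 77531
∑_{k=1}^{27} k² = 27×28×55/6 = 6930
∑_{k=28}^{61} k² = 77531 - 6930 = 70601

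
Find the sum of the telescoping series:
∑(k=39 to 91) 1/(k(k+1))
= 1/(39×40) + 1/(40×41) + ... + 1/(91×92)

Partial fractions: 1/(k(k+1)) = 1/k - 1/(k+1)
The series telescopes:
= (1/39 - 1/40) + (1/40 - 1/41) + ... + (1/91 - 1/92)
= 1/39 - 1/92
= 53/3588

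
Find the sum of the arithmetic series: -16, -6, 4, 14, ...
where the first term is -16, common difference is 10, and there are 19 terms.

Sₙ = n/2 × (first + last)
Last term = a + (n-1)d = -16 + (19-1)×10 = 164
S_19 = 19/2 × (-16 + 164)
S_19 = 19/2 × 148 = 1406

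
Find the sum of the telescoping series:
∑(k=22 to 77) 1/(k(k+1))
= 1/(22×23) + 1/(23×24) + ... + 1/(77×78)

Partial fractions: 1/(k(k+1)) = 1/k - 1/(k+1)
The series telescopes:
= (1/22 - 1/23) + (1/23 - 1/24) + ... + (1/77 - 1/78)
= 1/22 - 1/78
= 14/429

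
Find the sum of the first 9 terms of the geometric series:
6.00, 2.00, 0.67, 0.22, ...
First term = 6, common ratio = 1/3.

Sₙ = a(1 - rⁿ) / (1 - r)
S_9 = 6(1 - (1/3)^9) / (1 - (1/3))
S_9 = 6(1 - (1/19683)) / (2/3)
S_9 = 19682/2187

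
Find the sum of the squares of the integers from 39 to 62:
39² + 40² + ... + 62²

Use ∑_{k=1}^{n} k² = n(n+1)(2n+1)/6, then subtract the first 38 terms.
∑_{k=1}^{62} k² = 62×63×125/6 = 81375
∑_{k=1}^{38} k² = 38×39×77/6 = 19019
∑_{k=39}^{62} k² = 81375 - 19019 = 62356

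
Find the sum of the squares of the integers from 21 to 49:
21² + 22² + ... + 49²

Use ∑_{k=1}^{n} k² = n(n+1)(2n+1)/6, then subtract the first 20 terms.
∑_{k=1}^{49} k² = 49×50×99/6 = 40425
∑_{k=1}^{20} k² = 20×21×41/6 = 2870
∑_{k=21}^{49} k² = 40425 - 2870 = 37555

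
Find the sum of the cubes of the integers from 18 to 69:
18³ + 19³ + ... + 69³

Use ∑_{k=1}^{n} k³ = [n(n+1)/2]², then subtract the first 17 terms.
∑_{k=1}^{69} k³ = [69×70/2]² = 2415² = 5832225
∑_{k=1}^{17} k³ = [17×18/2]² = 153² = 23409
∑_{k=18}^{69} k³ = 5832225 - 23409 = 5808816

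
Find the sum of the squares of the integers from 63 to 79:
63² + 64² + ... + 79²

Use ∑_{k=1}^{n} k² = n(n+1)(2n+1)/6, then subtract the first 62 terms.
∑_{k=1}^{79} k² = 79×80×159/6 = 167480
∑_{k=1}^{62} k² = 62×63×125/6 = 81375
∑_{k=63}^{79} k² = 167480 - 81375 = 86105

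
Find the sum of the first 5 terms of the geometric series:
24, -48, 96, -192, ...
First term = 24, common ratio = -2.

Sₙ = a(1 - rⁿ) / (1 - r)
S_5 = 24(1 - (-2)^5) / (1 - (-2))
S_5 = 24(1 - (-32)) / (3)
S_5 = 264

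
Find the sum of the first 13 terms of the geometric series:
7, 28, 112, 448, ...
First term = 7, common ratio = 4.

Sₙ = a(1 - rⁿ) / (1 - r)
S_13 = 7(1 - 4^13) / (1 - 4)
S_13 = 7(1 - 67108864) / (-3)
S_13 = 156587347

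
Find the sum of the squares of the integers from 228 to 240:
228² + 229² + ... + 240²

Use ∑_{k=1}^{n} k² = n(n+1)(2n+1)/6, then subtract the first 227 terms.
∑_{k=1}^{240} k² = 240×241×481/6 = 4636840
∑_{k=1}^{227} k² = 227×228×455/6 = 3924830
∑_{k=228}^{240} k² = 4636840 - 3924830 = 712010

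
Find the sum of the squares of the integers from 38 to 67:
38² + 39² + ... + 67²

Use ∑_{k=1}^{n} k² = n(n+1)(2n+1)/6, then subtract the first 37 terms.
∑_{k=1}^{67} k² = 67×68×135/6 = 102510
∑_{k=1}^{37} k² = 37×38×75/6 = 17575
∑_{k=38}^{67} k² = 102510 - 17575 = 84935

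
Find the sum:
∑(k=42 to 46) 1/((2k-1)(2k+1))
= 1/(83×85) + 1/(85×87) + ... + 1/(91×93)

Partial fractions: 1/((2k-1)(2k+1)) = (1/2)[1/(2k-1) - 1/(2k+1)]
The series telescopes:
= (1/2)[1/83 - 1/93]
= 5/7719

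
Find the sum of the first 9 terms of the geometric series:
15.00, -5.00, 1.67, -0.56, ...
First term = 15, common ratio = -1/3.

Sₙ = a(1 - rⁿ) / (1 - r)
S_9 = 15(1 - (-1/3)^9) / (1 - (-1/3))
S_9 = 15(1 - (-1/19683)) / (4/3)
S_9 = 24605/2187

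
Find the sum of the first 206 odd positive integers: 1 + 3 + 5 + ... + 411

Sum of first n odd numbers = n²
= 206²
= 42436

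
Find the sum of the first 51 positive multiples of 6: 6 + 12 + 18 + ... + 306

Factor out 6: = 6(1 + 2 + ... + 51) = 6 × n(n+1)/2
= 6 × 51×52/2
= 6 × 1326
= 7956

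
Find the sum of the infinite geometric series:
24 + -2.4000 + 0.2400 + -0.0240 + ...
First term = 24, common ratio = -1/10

For |r| < 1, S = a / (1 - r)
S = 24 / (1 - (-1/10))
S = 24 / (11/10)
S = 240/11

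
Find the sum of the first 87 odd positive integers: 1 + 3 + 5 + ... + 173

Sum of first n odd numbers = n²
= 87²
= 7569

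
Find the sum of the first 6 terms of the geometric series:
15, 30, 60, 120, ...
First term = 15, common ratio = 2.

Sₙ = a(1 - rⁿ) / (1 - r)
S_6 = 15(1 - 2^6) / (1 - 2)
S_6 = 15(1 - 64) / (-1)
S_6 = 945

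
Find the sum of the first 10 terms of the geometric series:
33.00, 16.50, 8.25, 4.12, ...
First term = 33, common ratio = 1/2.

Sₙ = a(1 - rⁿ) / (1 - r)
S_10 = 33(1 - (1/2)^10) / (1 - (1/2))
S_10 = 33(1 - (1/1024)) / (1/2)
S_10 = 33759/512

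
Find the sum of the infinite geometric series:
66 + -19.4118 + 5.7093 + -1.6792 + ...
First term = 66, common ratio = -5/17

For |r| < 1, S = a / (1 - r)
S = 66 / (1 - (-5/17))
S = 66 / (22/17)
S = 51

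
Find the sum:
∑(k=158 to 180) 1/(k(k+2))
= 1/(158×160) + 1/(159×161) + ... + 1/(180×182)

Partial fractions: 1/(k(k+2)) = (1/2)[1/k - 1/(k+2)]
Telescoping leaves the first two and last two terms:
= (1/2)[1/158 + 1/159 - 1/181 - 1/182]
= 165416/206892231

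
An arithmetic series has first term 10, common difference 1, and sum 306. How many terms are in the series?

Using S = n/2 × [2a + (n-1)d]
306 = n/2 × [2(10) + (n-1)(1)]
306 = n/2 × [20 + 1n - 1]
612 = n × [19 + 1n]
1n² + (19)n - 612 = 0
Discriminant: Δ = (19)² - 4(1)(-612) = 361 + 2448 = 2809
√Δ = 53
n = [-(19) + √Δ] / (2·1) = (-19 + 53) / 2 = 34 / 2 = 17
(The negative root is discarded since n must be a positive integer.)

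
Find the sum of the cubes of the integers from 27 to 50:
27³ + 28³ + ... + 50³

Use ∑_{k=1}^{n} k³ = [n(n+1)/2]², then subtract the first 26 terms.
∑_{k=1}^{50} k³ = [50×51/2]² = 1275² = 1625625
∑_{k=1}^{26} k³ = [26×27/2]² = 351² = 123201
∑_{k=27}^{50} k³ = 1625625 - 123201 = 1502424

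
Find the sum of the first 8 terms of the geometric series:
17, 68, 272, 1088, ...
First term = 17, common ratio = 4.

Sₙ = a(1 - rⁿ) / (1 - r)
S_8 = 17(1 - 4^8) / (1 - 4)
S_8 = 17(1 - 65536) / (-3)
S_8 = 371365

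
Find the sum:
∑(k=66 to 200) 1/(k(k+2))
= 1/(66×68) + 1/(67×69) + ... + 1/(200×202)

Partial fractions: 1/(k(k+2)) = (1/2)[1/k - 1/(k+2)]
Telescoping leaves the first two and last two terms:
= (1/2)[1/66 + 1/67 - 1/201 - 1/202]
= 750/74437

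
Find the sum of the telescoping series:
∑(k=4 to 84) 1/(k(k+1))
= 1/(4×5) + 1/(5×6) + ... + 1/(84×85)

Partial fractions: 1/(k(k+1)) = 1/k - 1/(k+1)
The series telescopes:
= (1/4 - 1/5) + (1/5 - 1/6) + ... + (1/84 - 1/85)
= 1/4 - 1/85
= 81/340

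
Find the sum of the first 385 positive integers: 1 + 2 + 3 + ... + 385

Formula: ∑k = n(n+1)/2
= 385×386/2
= 148610/2
= 74305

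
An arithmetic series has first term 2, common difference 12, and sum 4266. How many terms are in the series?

Using S = n/2 × [2a + (n-1)d]
4266 = n/2 × [2(2) + (n-1)(12)]
4266 = n/2 × [4 + 12n - 12]
8532 = n × [-8 + 12n]
12n² + (-8)n - 8532 = 0
Discriminant: Δ = (-8)² - 4(12)(-8532) = 64 + 409536 = 409600
√Δ = 640
n = [-(-8) + √Δ] / (2·12) = (8 + 640) / 24 = 648 / 24 = 27
(The negative root is discarded since n must be a positive integer.)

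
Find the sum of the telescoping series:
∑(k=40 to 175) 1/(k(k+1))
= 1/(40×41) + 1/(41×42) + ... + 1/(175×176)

Partial fractions: 1/(k(k+1)) = 1/k - 1/(k+1)
The series telescopes:
= (1/40 - 1/41) + (1/41 - 1/42) + ... + (1/175 - 1/176)
= 1/40 - 1/176
= 17/880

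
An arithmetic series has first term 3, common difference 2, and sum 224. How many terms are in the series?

Using S = n/2 × [2a + (n-1)d]
224 = n/2 × [2(3) + (n-1)(2)]
224 = n/2 × [6 + 2n - 2]
448 = n × [4 + 2n]
2n² + (4)n - 448 = 0
Discriminant: Δ = (4)² - 4(2)(-448) = 16 + 3584 = 3600
√Δ = 60
n = [-(4) + √Δ] / (2·2) = (-4 + 60) / 4 = 56 / 4 = 14
(The negative root is discarded since n must be a positive integer.)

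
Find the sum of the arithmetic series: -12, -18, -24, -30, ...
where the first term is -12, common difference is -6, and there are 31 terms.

Sₙ = n/2 × (first + last)
Last term = a + (n-1)d = -12 + (31-1)×(-6) = -192
S_31 = 31/2 × (-12 + (-192))
S_31 = 31/2 × (-204) = -3162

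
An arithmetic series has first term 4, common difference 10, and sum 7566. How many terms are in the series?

Using S = n/2 × [2a + (n-1)d]
7566 = n/2 × [2(4) + (n-1)(10)]
7566 = n/2 × [8 + 10n - 10]
15132 = n × [-2 + 10n]
10n² + (-2)n - 15132 = 0
Discriminant: Δ = (-2)² - 4(10)(-15132) = 4 + 605280 = 605284
√Δ = 778
n = [-(-2) + √Δ] / (2·10) = (2 + 778) / 20 = 780 / 20 = 39
(The negative root is discarded since n must be a positive integer.)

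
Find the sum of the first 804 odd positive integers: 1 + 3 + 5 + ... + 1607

Sum of first n odd numbers = n²
= 804²
= 646416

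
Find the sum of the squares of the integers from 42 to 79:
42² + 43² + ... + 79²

Use ∑_{k=1}^{n} k² = n(n+1)(2n+1)/6, then subtract the first 41 terms.
∑_{k=1}^{79} k² = 79×80×159/6 = 167480
∑_{k=1}^{41} k² = 41×42×83/6 = 23821
∑_{k=42}^{79} k² = 167480 - 23821 = 143659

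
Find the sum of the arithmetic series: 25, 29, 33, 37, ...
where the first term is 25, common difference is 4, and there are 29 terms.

Sₙ = n/2 × (first + last)
Last term = a + (n-1)d = 25 + (29-1)×4 = 137
S_29 = 29/2 × (25 + 137)
S_29 = 29/2 × 162 = 2349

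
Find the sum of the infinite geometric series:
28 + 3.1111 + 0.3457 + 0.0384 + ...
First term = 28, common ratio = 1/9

For |r| < 1, S = a / (1 - r)
S = 28 / (1 - (1/9))
S = 28 / (8/9)
S = 63/2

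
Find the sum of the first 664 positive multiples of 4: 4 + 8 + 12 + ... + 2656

Factor out 4: = 4(1 + 2 + ... + 664) = 4 × n(n+1)/2
= 4 × 664×665/2
= 4 × 220780
= 883120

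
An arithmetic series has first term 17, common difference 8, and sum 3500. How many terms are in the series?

Using S = n/2 × [2a + (n-1)d]
3500 = n/2 × [2(17) + (n-1)(8)]
3500 = n/2 × [34 + 8n - 8]
7000 = n × [26 + 8n]
8n² + (26)n - 7000 = 0
Discriminant: Δ = (26)² - 4(8)(-7000) = 676 + 224000 = 224676
√Δ = 474
n = [-(26) + √Δ] / (2·8) = (-26 + 474) / 16 = 448 / 16 = 28
(The negative root is discarded since n must be a positive integer.)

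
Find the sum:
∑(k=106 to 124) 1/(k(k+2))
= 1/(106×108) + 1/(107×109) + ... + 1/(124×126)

Partial fractions: 1/(k(k+2)) = (1/2)[1/k - 1/(k+2)]
Telescoping leaves the first two and last two terms:
= (1/2)[1/106 + 1/107 - 1/125 - 1/126]
= 126977/89318250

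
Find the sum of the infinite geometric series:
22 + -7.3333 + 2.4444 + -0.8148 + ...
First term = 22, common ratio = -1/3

For |r| < 1, S = a / (1 - r)
S = 22 / (1 - (-1/3))
S = 22 / (4/3)
S = 33/2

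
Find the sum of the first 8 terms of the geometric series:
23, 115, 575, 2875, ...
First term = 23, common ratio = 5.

Sₙ = a(1 - rⁿ) / (1 - r)
S_8 = 23(1 - 5^8) / (1 - 5)
S_8 = 23(1 - 390625) / (-4)
S_8 = 2246088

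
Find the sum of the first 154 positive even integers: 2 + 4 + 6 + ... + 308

Sum of first n even numbers = n(n+1)
= 154×155
= 23870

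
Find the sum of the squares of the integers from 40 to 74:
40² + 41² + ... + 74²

Use ∑_{k=1}^{n} k² = n(n+1)(2n+1)/6, then subtract the first 39 terms.
∑_{k=1}^{74} k² = 74×75×149/6 = 137825
∑_{k=1}^{39} k² = 39×40×79/6 = 20540
∑_{k=40}^{74} k² = 137825 - 20540 = 117285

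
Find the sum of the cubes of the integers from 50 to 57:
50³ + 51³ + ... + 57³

Use ∑_{k=1}^{n} k³ = [n(n+1)/2]², then subtract the first 49 terms.
∑_{k=1}^{57} k³ = [57×58/2]² = 1653² = 2732409
∑_{k=1}^{49} k³ = [49×50/2]² = 1225² = 1500625
∑_{k=50}^{57} k³ = 2732409 - 1500625 = 1231784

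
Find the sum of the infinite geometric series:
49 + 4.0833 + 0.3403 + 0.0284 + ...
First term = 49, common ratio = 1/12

For |r| < 1, S = a / (1 - r)
S = 49 / (1 - (1/12))
S = 49 / (11/12)
S = 588/11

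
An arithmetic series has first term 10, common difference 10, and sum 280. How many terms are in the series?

Using S = n/2 × [2a + (n-1)d]
280 = n/2 × [2(10) + (n-1)(10)]
280 = n/2 × [20 + 10n - 10]
560 = n × [10 + 10n]
10n² + (10)n - 560 = 0
Discriminant: Δ = (10)² - 4(10)(-560) = 100 + 22400 = 22500
√Δ = 150
n = [-(10) + √Δ] / (2·10) = (-10 + 150) / 20 = 140 / 20 = 7
(The negative root is discarded since n must be a positive integer.)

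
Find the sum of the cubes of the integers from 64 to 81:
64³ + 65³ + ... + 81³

Use ∑_{k=1}^{n} k³ = [n(n+1)/2]², then subtract the first 63 terms.
∑_{k=1}^{81} k³ = [81×82/2]² = 3321² = 11029041
∑_{k=1}^{63} k³ = [63×64/2]² = 2016² = 4064256
∑_{k=64}^{81} k³ = 11029041 - 4064256 = 6964785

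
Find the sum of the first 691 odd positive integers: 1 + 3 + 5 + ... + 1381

Sum of first n odd numbers = n²
= 691²
= 477481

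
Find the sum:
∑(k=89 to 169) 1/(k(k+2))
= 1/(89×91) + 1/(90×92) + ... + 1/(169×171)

Partial fractions: 1/(k(k+2)) = (1/2)[1/k - 1/(k+2)]
Telescoping leaves the first two and last two terms:
= (1/2)[1/89 + 1/90 - 1/170 - 1/171]
= 763/143735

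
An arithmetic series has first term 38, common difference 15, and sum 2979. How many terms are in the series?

Using S = n/2 × [2a + (n-1)d]
2979 = n/2 × [2(38) + (n-1)(15)]
2979 = n/2 × [76 + 15n - 15]
5958 = n × [61 + 15n]
15n² + (61)n - 5958 = 0
Discriminant: Δ = (61)² - 4(15)(-5958) = 3721 + 357480 = 361201
√Δ = 601
n = [-(61) + √Δ] / (2·15) = (-61 + 601) / 30 = 540 / 30 = 18
(The negative root is discarded since n must be a positive integer.)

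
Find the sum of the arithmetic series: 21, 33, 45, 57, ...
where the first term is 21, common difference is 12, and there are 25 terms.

Sₙ = n/2 × (first + last)
Last term = a + (n-1)d = 21 + (25-1)×12 = 309
S_25 = 25/2 × (21 + 309)
S_25 = 25/2 × 330 = 4125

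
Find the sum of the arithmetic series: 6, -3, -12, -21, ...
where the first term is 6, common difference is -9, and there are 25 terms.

Sₙ = n/2 × (first + last)
Last term = a + (n-1)d = 6 + (25-1)×(-9) = -210
S_25 = 25/2 × (6 + (-210))
S_25 = 25/2 × (-204) = -2550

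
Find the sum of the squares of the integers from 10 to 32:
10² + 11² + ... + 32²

Use ∑_{k=1}^{n} k² = n(n+1)(2n+1)/6, then subtract the first 9 terms.
∑_{k=1}^{32} k² = 32×33×65/6 = 11440
∑_{k=1}^{9} k² = 9×10×19/6 = 285
∑_{k=10}^{32} k² = 11440 - 285 = 11155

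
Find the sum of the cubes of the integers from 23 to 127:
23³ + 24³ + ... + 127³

Use ∑_{k=1}^{n} k³ = [n(n+1)/2]², then subtract the first 22 terms.
∑_{k=1}^{127} k³ = [127×128/2]² = 8128² = 66064384
∑_{k=1}^{22} k³ = [22×23/2]² = 253² = 64009
∑_{k=23}^{127} k³ = 66064384 - 64009 = 66000375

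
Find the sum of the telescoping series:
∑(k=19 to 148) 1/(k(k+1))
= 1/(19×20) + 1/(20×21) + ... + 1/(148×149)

Partial fractions: 1/(k(k+1)) = 1/k - 1/(k+1)
The series telescopes:
= (1/19 - 1/20) + (1/20 - 1/21) + ... + (1/148 - 1/149)
= 1/19 - 1/149
= 130/2831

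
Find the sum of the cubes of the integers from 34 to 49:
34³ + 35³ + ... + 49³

Use ∑_{k=1}^{n} k³ = [n(n+1)/2]², then subtract the first 33 terms.
∑_{k=1}^{49} k³ = [49×50/2]² = 1225² = 1500625
∑_{k=1}^{33} k³ = [33×34/2]² = 561² = 314721
∑_{k=34}^{49} k³ = 1500625 - 314721 = 1185904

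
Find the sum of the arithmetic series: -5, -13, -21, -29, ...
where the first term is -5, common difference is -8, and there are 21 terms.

Sₙ = n/2 × (first + last)
Last term = a + (n-1)d = -5 + (21-1)×(-8) = -165
S_21 = 21/2 × (-5 + (-165))
S_21 = 21/2 × (-170) = -1785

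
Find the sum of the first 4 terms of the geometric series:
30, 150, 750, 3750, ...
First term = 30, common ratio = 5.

Sₙ = a(1 - rⁿ) / (1 - r)
S_4 = 30(1 - 5^4) / (1 - 5)
S_4 = 30(1 - 625) / (-4)
S_4 = 4680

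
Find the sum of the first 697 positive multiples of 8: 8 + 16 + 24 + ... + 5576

Factor out 8: = 8(1 + 2 + ... + 697) = 8 × n(n+1)/2
= 8 × 697×698/2
= 8 × 243253
= 1946024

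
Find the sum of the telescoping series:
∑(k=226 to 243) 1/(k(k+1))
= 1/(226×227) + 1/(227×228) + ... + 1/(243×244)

Partial fractions: 1/(k(k+1)) = 1/k - 1/(k+1)
The series telescopes:
= (1/226 - 1/227) + (1/227 - 1/228) + ... + (1/243 - 1/244)
= 1/226 - 1/244
= 9/27572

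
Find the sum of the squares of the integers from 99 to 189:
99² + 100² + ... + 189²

Use ∑_{k=1}^{n} k² = n(n+1)(2n+1)/6, then subtract the first 98 terms.
∑_{k=1}^{189} k² = 189×190×379/6 = 2268315
∑_{k=1}^{98} k² = 98×99×197/6 = 318549
∑_{k=99}^{189} k² = 2268315 - 318549 = 1949766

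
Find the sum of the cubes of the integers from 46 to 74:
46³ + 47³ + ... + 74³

Use ∑_{k=1}^{n} k³ = [n(n+1)/2]², then subtract the first 45 terms.
∑_{k=1}^{74} k³ = [74×75/2]² = 2775² = 7700625
∑_{k=1}^{45} k³ = [45×46/2]² = 1035² = 1071225
∑_{k=46}^{74} k³ = 7700625 - 1071225 = 6629400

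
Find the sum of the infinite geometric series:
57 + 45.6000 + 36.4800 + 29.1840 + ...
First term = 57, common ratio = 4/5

For |r| < 1, S = a / (1 - r)
S = 57 / (1 - (4/5))
S = 57 / (1/5)
S = 285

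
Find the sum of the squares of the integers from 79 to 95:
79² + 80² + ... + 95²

Use ∑_{k=1}^{n} k² = n(n+1)(2n+1)/6, then subtract the first 78 terms.
∑_{k=1}^{95} k² = 95×96×191/6 = 290320
∑_{k=1}^{78} k² = 78×79×157/6 = 161239
∑_{k=79}^{95} k² = 290320 - 161239 = 129081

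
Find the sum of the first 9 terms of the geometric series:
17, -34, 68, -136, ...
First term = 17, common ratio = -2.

Sₙ = a(1 - rⁿ) / (1 - r)
S_9 = 17(1 - (-2)^9) / (1 - (-2))
S_9 = 17(1 - (-512)) / (3)
S_9 = 2907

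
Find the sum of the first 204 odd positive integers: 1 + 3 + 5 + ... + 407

Sum of first n odd numbers = n²
= 204²
= 41616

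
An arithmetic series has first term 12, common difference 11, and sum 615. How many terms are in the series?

Using S = n/2 × [2a + (n-1)d]
615 = n/2 × [2(12) + (n-1)(11)]
615 = n/2 × [24 + 11n - 11]
1230 = n × [13 + 11n]
11n² + (13)n - 1230 = 0
Discriminant: Δ = (13)² - 4(11)(-1230) = 169 + 54120 = 54289
√Δ = 233
n = [-(13) + √Δ] / (2·11) = (-13 + 233) / 22 = 220 / 22 = 10
(The negative root is discarded since n must be a positive integer.)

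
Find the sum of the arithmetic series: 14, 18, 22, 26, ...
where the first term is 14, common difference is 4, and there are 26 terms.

Sₙ = n/2 × (first + last)
Last term = a + (n-1)d = 14 + (26-1)×4 = 114
S_26 = 26/2 × (14 + 114)
S_26 = 26/2 × 128 = 1664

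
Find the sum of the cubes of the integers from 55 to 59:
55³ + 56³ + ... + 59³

Use ∑_{k=1}^{n} k³ = [n(n+1)/2]², then subtract the first 54 terms.
∑_{k=1}^{59} k³ = [59×60/2]² = 1770² = 3132900
∑_{k=1}^{54} k³ = [54×55/2]² = 1485² = 2205225
∑_{k=55}^{59} k³ = 3132900 - 2205225 = 927675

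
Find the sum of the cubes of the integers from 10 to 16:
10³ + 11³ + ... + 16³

Use ∑_{k=1}^{n} k³ = [n(n+1)/2]², then subtract the first 9 terms.
∑_{k=1}^{16} k³ = [16×17/2]² = 136² = 18496
∑_{k=1}^{9} k³ = [9×10/2]² = 45² = 2025
∑_{k=10}^{16} k³ = 18496 - 2025 = 16471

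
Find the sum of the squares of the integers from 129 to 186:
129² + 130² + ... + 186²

Use ∑_{k=1}^{n} k² = n(n+1)(2n+1)/6, then subtract the first 128 terms.
∑_{k=1}^{186} k² = 186×187×373/6 = 2162281
∑_{k=1}^{128} k² = 128×129×257/6 = 707264
∑_{k=129}^{186} k² = 2162281 - 707264 = 1455017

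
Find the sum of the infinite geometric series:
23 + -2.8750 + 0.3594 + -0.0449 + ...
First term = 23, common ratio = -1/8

For |r| < 1, S = a / (1 - r)
S = 23 / (1 - (-1/8))
S = 23 / (9/8)
S = 184/9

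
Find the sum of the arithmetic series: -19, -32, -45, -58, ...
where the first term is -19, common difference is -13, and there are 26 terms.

Sₙ = n/2 × (first + last)
Last term = a + (n-1)d = -19 + (26-1)×(-13) = -344
S_26 = 26/2 × (-19 + (-344))
S_26 = 26/2 × (-363) = -4719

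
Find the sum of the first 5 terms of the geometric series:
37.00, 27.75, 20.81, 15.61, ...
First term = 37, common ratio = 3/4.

Sₙ = a(1 - rⁿ) / (1 - r)
S_5 = 37(1 - (3/4)^5) / (1 - (3/4))
S_5 = 37(1 - (243/1024)) / (1/4)
S_5 = 28897/256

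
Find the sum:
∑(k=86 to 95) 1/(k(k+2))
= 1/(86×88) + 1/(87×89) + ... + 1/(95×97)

Partial fractions: 1/(k(k+2)) = (1/2)[1/k - 1/(k+2)]
Telescoping leaves the first two and last two terms:
= (1/2)[1/86 + 1/87 - 1/96 - 1/97]
= 9275/7741376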